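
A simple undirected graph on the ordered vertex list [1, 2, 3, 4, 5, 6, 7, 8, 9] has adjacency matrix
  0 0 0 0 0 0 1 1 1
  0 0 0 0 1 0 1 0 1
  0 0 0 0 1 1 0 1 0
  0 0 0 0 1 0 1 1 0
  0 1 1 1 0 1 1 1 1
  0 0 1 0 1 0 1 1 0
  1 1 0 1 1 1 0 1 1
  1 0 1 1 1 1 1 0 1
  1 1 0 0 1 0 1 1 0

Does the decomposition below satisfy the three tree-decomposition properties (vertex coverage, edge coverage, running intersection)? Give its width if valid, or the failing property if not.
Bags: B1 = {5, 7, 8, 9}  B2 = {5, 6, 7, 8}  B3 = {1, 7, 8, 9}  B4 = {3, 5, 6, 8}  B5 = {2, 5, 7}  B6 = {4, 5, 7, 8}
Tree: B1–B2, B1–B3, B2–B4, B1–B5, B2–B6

No — edge (9,2) lies in no bag.

A tree decomposition must satisfy three properties: every vertex lies in some bag; for every edge, both endpoints lie together in some bag; and for every vertex, the bags containing it form a connected subtree. Here edge (9,2) lies in no bag, so the decomposition is invalid.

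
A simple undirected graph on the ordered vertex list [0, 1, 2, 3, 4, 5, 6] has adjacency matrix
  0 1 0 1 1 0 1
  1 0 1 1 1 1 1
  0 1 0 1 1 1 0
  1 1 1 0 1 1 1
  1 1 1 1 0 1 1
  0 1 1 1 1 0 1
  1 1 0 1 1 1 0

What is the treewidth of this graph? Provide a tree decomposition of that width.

Treewidth 4.
One optimal decomposition is:
Bags: B1 = {1, 3, 4, 5, 6}  B2 = {1, 2, 3, 4, 5}  B3 = {0, 1, 3, 4, 6}
Tree: B1–B2, B1–B3

The largest bag has 5 vertices, giving width 4; this decomposition certifies tw(G) ≤ 4. Conversely, {0, 1, 3, 4, 6} is a clique of size 5, and the vertices of any clique must share a bag in every tree decomposition; so some bag has ≥ 5 vertices and tw(G) ≥ 4. Combining the bounds, tw(G) = 4.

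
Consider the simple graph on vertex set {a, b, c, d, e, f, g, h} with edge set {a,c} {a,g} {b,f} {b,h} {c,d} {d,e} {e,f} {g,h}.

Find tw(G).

A width-2 tree decomposition is:
Bags: B1 = {d, e, f}  B2 = {c, d, f}  B3 = {a, c, f}  B4 = {a, f, g}  B5 = {f, g, h}  B6 = {b, f, h}
Tree: B1–B2, B2–B3, B3–B4, B4–B5, B5–B6
Every bag has size at most 3, so the width is 3 − 1 = 2 and tw(G) ≤ 2. Since f–e–d–c–a–g–h–b–f is a cycle in G, G is not acyclic. Forests are exactly the graphs of treewidth ≤ 1, so tw(G) ≥ 2. The upper and lower bounds meet at 2, so that is the treewidth.

2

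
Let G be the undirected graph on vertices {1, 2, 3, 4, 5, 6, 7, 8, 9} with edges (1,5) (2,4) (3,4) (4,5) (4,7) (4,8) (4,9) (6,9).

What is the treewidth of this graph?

1

A width-1 tree decomposition is:
Bags: B1 = {2, 4}  B2 = {4, 5}  B3 = {4, 8}  B4 = {4, 7}  B5 = {3, 4}  B6 = {4, 9}  B7 = {6, 9}  B8 = {1, 5}
Tree: B1–B2, B1–B3, B2–B4, B2–B5, B4–B6, B6–B7, B2–B8
Each bag holds 2 vertices, so the decomposition has width 1, which upper-bounds the treewidth. Any graph with an edge has treewidth ≥ 1, and G has the edge 2–4. Combining the bounds, tw(G) = 1.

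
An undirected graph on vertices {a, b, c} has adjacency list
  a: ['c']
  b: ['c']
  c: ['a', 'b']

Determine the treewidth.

A width-1 tree decomposition is:
Bags: B1 = {b, c}  B2 = {a, c}
Tree: B1–B2
Every bag has size at most 2, so the width is 2 − 1 = 1 and tw(G) ≤ 1. Since G has at least one edge (e.g. c–b), it is not an edgeless graph, so tw(G) ≥ 1. Therefore the treewidth is 1.

1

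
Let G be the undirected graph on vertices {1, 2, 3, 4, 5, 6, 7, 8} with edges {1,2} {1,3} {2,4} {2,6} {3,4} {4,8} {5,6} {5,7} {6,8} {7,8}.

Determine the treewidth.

A width-2 tree decomposition is:
Bags: B1 = {5, 6, 7}  B2 = {6, 7, 8}  B3 = {2, 6, 8}  B4 = {2, 4, 8}  B5 = {1, 2, 4}  B6 = {1, 3, 4}
Tree: B1–B2, B2–B3, B3–B4, B4–B5, B5–B6
The largest bag has 3 vertices, giving width 2; this decomposition certifies tw(G) ≤ 2. Since 5–7–8–6–5 is a cycle in G, G is not acyclic. Forests are exactly the graphs of treewidth ≤ 1, so tw(G) ≥ 2. Hence tw(G) = 2 exactly.

2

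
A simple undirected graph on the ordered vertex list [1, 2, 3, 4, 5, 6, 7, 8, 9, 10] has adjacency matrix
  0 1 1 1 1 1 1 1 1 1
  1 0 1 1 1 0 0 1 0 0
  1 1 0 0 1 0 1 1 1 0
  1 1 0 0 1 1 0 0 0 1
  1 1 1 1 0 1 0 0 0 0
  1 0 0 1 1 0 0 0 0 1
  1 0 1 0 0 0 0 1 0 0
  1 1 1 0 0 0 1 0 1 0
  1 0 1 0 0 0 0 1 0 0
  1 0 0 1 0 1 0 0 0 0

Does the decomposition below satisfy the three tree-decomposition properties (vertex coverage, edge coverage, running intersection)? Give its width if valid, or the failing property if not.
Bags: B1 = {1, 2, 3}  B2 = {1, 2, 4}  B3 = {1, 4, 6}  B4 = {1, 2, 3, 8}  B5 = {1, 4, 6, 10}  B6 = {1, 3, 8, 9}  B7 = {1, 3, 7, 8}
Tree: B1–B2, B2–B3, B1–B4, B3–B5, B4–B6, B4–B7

No — vertex 5 appears in no bag.

A tree decomposition must satisfy three properties: every vertex lies in some bag; for every edge, both endpoints lie together in some bag; and for every vertex, the bags containing it form a connected subtree. Here vertex 5 appears in no bag, so the decomposition is invalid.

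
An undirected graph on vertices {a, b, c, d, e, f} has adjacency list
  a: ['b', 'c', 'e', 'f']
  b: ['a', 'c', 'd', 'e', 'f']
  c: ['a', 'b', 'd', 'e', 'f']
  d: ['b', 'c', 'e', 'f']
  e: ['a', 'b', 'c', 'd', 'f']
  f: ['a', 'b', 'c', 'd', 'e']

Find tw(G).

4

A width-4 tree decomposition is:
Bags: B1 = {b, c, d, e, f}  B2 = {a, b, c, e, f}
Tree: B1–B2
Every bag has size at most 5, so the width is 5 − 1 = 4 and tw(G) ≤ 4. On the other hand G contains the 5-clique {b, c, d, e, f}. A clique must lie in a single bag of any decomposition, so no decomposition can have width below 4. Combining the bounds, tw(G) = 4.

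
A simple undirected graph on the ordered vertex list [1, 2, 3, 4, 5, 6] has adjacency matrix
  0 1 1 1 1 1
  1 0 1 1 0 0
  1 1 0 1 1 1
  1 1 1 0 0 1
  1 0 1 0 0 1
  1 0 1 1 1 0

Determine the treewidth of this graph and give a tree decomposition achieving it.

Every bag has size at most 4, so the width is 4 − 1 = 3 and tw(G) ≤ 3. On the other hand G contains the 4-clique {1, 2, 3, 4}. A clique must lie in a single bag of any decomposition, so no decomposition can have width below 3. Therefore the treewidth is 3.

Treewidth 3.
One optimal decomposition is:
Bags: B1 = {1, 2, 3, 4}  B2 = {1, 3, 4, 6}  B3 = {1, 3, 5, 6}
Tree: B1–B2, B2–B3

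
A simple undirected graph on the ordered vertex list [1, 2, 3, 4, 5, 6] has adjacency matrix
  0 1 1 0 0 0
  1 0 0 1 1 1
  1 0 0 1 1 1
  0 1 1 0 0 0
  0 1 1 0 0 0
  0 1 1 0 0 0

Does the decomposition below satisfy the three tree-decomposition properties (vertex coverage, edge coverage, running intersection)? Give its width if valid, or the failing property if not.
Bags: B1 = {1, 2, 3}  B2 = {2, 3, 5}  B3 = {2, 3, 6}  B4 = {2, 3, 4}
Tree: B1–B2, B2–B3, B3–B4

Yes; width 2.

Vertex coverage: the bags together contain {1, 2, 3, 4, 5, 6}, the full vertex set. Edge coverage: each edge of G has both endpoints in at least one bag. Running intersection: for every vertex, the bags containing it form a connected subtree. All three properties hold, so this is a valid tree decomposition of width max|bag| − 1 = 2, and hence tw(G) ≤ 2.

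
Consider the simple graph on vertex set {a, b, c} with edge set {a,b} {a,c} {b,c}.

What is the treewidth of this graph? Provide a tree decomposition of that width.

With just one bag of size 3, the width is 3 − 1 = 2, so tw(G) ≤ 2. For the lower bound, the 3 vertices {a, b, c} are pairwise adjacent, and any tree decomposition puts a clique entirely inside one bag — forcing width ≥ 2. Combining the bounds, tw(G) = 2.

Treewidth 2.
Bags: B1 = {a, b, c}
Tree: (single bag)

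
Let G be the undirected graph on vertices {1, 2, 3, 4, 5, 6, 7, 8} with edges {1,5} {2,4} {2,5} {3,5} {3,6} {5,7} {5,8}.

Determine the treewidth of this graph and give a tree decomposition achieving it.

Each bag holds 2 vertices, so the decomposition has width 1, which upper-bounds the treewidth. Any graph with an edge has treewidth ≥ 1, and G has the edge 5–2. Therefore the treewidth is 1.

Treewidth 1.
One such decomposition:
Bags: B1 = {2, 5}  B2 = {5, 7}  B3 = {5, 8}  B4 = {2, 4}  B5 = {1, 5}  B6 = {3, 5}  B7 = {3, 6}
Tree: B1–B2, B2–B3, B1–B4, B1–B5, B3–B6, B6–B7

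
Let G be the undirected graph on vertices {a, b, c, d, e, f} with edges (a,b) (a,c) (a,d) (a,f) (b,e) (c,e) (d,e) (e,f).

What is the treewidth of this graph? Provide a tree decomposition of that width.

The largest bag has 3 vertices, giving width 2; this decomposition certifies tw(G) ≤ 2. The edges c–e–b–a–c form a cycle, so G is not a tree and its treewidth is at least 2. Therefore the treewidth is 2.

Treewidth 2.
Bags: B1 = {a, c, e}  B2 = {a, b, e}  B3 = {a, d, e}  B4 = {a, e, f}
Tree: B1–B2, B2–B3, B3–B4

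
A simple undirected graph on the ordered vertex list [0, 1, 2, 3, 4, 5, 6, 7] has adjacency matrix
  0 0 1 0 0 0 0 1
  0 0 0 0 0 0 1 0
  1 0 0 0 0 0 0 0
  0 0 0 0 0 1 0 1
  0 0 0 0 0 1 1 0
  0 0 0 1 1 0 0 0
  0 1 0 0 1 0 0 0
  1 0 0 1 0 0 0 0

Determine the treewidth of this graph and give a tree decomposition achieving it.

The largest bag has 2 vertices, giving width 1; this decomposition certifies tw(G) ≤ 1. G has an edge, so its treewidth is at least 1. Combining the bounds, tw(G) = 1.

Treewidth 1.
One such decomposition:
Bags: B1 = {0, 2}  B2 = {0, 7}  B3 = {3, 7}  B4 = {3, 5}  B5 = {4, 5}  B6 = {4, 6}  B7 = {1, 6}
Tree: B1–B2, B2–B3, B3–B4, B4–B5, B5–B6, B6–B7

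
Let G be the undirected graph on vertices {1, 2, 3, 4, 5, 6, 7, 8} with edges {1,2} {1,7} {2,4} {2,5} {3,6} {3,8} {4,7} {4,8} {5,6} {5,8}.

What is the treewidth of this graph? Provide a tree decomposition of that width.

Treewidth 2.
One such decomposition:
Bags: B1 = {3, 5, 6}  B2 = {3, 5, 8}  B3 = {2, 5, 8}  B4 = {2, 4, 8}  B5 = {1, 2, 4}  B6 = {1, 4, 7}
Tree: B1–B2, B2–B3, B3–B4, B4–B5, B5–B6

Every bag has size at most 3, so the width is 3 − 1 = 2 and tw(G) ≤ 2. Since 6–3–8–5–6 is a cycle in G, G is not acyclic. Forests are exactly the graphs of treewidth ≤ 1, so tw(G) ≥ 2. Therefore the treewidth is 2.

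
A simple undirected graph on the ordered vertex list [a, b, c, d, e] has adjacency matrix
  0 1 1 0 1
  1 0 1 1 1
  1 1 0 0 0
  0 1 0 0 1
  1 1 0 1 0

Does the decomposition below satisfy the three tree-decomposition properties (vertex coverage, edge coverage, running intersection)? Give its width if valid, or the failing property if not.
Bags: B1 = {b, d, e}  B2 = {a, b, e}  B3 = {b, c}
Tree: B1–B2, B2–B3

No — edge (a,c) lies in no bag.

A tree decomposition must satisfy three properties: every vertex lies in some bag; for every edge, both endpoints lie together in some bag; and for every vertex, the bags containing it form a connected subtree. Here edge (a,c) lies in no bag, so the decomposition is invalid.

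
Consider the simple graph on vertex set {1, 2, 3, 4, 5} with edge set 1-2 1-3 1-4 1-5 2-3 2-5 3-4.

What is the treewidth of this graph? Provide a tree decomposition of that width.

Each bag holds 3 vertices, so the decomposition has width 2, which upper-bounds the treewidth. On the other hand G contains the 3-clique {1, 2, 3}. A clique must lie in a single bag of any decomposition, so no decomposition can have width below 2. The upper and lower bounds meet at 2, so that is the treewidth.

Treewidth 2.
Bags: B1 = {1, 2, 5}  B2 = {1, 2, 3}  B3 = {1, 3, 4}
Tree: B1–B2, B2–B3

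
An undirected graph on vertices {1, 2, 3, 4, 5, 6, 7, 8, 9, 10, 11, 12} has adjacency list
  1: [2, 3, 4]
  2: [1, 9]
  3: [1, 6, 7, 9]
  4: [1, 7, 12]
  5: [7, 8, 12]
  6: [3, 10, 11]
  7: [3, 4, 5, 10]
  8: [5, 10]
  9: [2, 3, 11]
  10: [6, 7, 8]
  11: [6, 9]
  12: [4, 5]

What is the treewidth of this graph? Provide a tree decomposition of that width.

Each bag holds 4 vertices, so the decomposition has width 3, which upper-bounds the treewidth. For the lower bound: the 4 vertex sets {5,8,12}, {10}, {7}, {1,3,4,6} are disjoint, each induces a connected subgraph, and every pair is joined by at least one edge of G. Contracting each set to a single vertex therefore yields K_{4} as a minor, and since treewidth is minor-monotone, tw(G) ≥ tw(K_{4}) = 3. Therefore the treewidth is 3.

Treewidth 3.
One such decomposition:
Bags: B1 = {5, 8, 10, 12}  B2 = {5, 7, 10, 12}  B3 = {4, 7, 10, 12}  B4 = {4, 6, 7, 10}  B5 = {3, 4, 6, 7}  B6 = {1, 3, 4, 6}  B7 = {1, 3, 6, 11}  B8 = {1, 3, 9, 11}  B9 = {1, 2, 9, 11}
Tree: B1–B2, B2–B3, B3–B4, B4–B5, B5–B6, B6–B7, B7–B8, B8–B9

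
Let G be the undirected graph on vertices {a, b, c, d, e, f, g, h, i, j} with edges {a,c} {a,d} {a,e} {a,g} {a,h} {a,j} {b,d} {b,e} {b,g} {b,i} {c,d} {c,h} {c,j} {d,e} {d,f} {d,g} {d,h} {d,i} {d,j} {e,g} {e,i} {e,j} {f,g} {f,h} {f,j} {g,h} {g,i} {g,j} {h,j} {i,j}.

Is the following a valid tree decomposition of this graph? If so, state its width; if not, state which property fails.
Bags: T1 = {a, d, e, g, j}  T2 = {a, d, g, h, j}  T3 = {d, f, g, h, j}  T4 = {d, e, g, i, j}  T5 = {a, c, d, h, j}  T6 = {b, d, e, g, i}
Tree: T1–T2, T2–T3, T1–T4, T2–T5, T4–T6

Checking the three conditions: (i) the bags cover all of {a, b, c, d, e, f, g, h, i, j}; (ii) for each edge, some bag contains both endpoints; (iii) the bags containing any fixed vertex form a subtree. All hold, so the decomposition is valid with width 5 − 1 = 4.

Yes; width 4.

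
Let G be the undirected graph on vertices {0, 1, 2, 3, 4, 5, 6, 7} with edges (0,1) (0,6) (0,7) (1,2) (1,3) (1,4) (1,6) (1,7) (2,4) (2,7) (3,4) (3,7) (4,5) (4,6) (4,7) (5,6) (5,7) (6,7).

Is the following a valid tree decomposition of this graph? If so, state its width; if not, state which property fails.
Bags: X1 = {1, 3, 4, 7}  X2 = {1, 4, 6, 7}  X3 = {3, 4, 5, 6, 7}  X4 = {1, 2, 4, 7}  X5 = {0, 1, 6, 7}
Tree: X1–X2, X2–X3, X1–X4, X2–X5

No — bags containing vertex 3 are not connected in the tree.

A tree decomposition must satisfy three properties: every vertex lies in some bag; for every edge, both endpoints lie together in some bag; and for every vertex, the bags containing it form a connected subtree. Here bags containing vertex 3 are not connected in the tree, so the decomposition is invalid.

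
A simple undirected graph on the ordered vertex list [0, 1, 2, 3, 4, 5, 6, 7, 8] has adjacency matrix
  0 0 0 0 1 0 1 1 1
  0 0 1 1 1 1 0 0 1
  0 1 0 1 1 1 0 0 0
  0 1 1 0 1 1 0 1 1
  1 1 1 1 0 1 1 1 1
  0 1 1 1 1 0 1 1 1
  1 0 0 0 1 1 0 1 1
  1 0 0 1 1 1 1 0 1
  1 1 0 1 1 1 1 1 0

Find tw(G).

4

A width-4 tree decomposition is:
Bags: B1 = {3, 4, 5, 7, 8}  B2 = {1, 3, 4, 5, 8}  B3 = {1, 2, 3, 4, 5}  B4 = {4, 5, 6, 7, 8}  B5 = {0, 4, 6, 7, 8}
Tree: B1–B2, B2–B3, B1–B4, B4–B5
The largest bag has 5 vertices, giving width 4; this decomposition certifies tw(G) ≤ 4. On the other hand G contains the 5-clique {0, 4, 6, 7, 8}. A clique must lie in a single bag of any decomposition, so no decomposition can have width below 4. Hence tw(G) = 4 exactly.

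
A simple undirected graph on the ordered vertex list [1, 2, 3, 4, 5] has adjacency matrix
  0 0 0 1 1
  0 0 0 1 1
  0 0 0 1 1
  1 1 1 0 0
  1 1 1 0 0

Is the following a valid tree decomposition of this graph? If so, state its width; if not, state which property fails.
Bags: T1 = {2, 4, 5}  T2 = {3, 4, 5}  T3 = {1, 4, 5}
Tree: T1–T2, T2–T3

Yes; width 2.

Every vertex of G appears in some bag (union = {1, 2, 3, 4, 5}); every edge is covered by a bag; and for each vertex v the set of bags containing v is connected in the bag tree. The decomposition is therefore valid. The largest bag has 3 vertices, so the width is 2.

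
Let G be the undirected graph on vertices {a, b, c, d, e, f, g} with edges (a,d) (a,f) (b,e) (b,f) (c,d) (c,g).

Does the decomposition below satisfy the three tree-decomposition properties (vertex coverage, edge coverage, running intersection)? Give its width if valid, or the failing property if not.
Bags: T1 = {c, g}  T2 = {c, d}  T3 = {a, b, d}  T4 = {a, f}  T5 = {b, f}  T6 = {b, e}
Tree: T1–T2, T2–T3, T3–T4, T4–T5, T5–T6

No — bags containing vertex b are not connected in the tree.

A tree decomposition must satisfy three properties: every vertex lies in some bag; for every edge, both endpoints lie together in some bag; and for every vertex, the bags containing it form a connected subtree. Here bags containing vertex b are not connected in the tree, so the decomposition is invalid.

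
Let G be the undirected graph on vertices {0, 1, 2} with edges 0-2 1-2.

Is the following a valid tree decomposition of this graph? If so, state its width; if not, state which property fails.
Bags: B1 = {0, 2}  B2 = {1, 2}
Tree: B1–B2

Checking the three conditions: (i) the bags cover all of {0, 1, 2}; (ii) for each edge, some bag contains both endpoints; (iii) the bags containing any fixed vertex form a subtree. All hold, so the decomposition is valid with width 2 − 1 = 1.

Yes; width 1.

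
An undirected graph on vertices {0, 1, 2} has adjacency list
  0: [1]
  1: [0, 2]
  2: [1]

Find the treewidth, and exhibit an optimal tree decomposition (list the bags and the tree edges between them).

The largest bag has 2 vertices, giving width 1; this decomposition certifies tw(G) ≤ 1. Since G has at least one edge (e.g. 2–1), it is not an edgeless graph, so tw(G) ≥ 1. Hence tw(G) = 1 exactly.

Treewidth 1.
One such decomposition:
Bags: B1 = {1, 2}  B2 = {0, 1}
Tree: B1–B2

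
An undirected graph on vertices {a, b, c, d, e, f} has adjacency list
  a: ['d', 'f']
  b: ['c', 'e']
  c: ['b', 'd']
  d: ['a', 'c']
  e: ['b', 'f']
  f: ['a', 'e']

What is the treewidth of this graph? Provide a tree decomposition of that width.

Treewidth 2.
One such decomposition:
Bags: B1 = {a, d, f}  B2 = {c, d, f}  B3 = {b, c, f}  B4 = {b, e, f}
Tree: B1–B2, B2–B3, B3–B4

The largest bag has 3 vertices, giving width 2; this decomposition certifies tw(G) ≤ 2. For the lower bound, G contains the cycle f–a–d–c–b–e–f, so G is not a forest; only forests have treewidth ≤ 1, hence tw(G) ≥ 2. Hence tw(G) = 2 exactly.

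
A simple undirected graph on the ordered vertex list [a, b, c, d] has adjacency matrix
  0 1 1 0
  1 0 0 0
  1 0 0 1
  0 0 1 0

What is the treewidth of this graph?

A width-1 tree decomposition is:
Bags: B1 = {c, d}  B2 = {a, c}  B3 = {a, b}
Tree: B1–B2, B2–B3
Every bag has size at most 2, so the width is 2 − 1 = 1 and tw(G) ≤ 1. Any graph with an edge has treewidth ≥ 1, and G has the edge d–c. Therefore the treewidth is 1.

1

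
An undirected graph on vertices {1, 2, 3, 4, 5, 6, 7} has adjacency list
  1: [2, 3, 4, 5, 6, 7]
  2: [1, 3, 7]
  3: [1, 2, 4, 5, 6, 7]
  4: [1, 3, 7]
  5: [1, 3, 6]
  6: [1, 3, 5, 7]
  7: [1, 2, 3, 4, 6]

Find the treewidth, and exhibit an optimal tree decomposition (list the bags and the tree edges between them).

Treewidth 3.
One optimal decomposition is:
Bags: B1 = {1, 2, 3, 7}  B2 = {1, 3, 6, 7}  B3 = {1, 3, 5, 6}  B4 = {1, 3, 4, 7}
Tree: B1–B2, B2–B3, B2–B4

Each bag holds 4 vertices, so the decomposition has width 3, which upper-bounds the treewidth. Conversely, {1, 3, 5, 6} is a clique of size 4, and the vertices of any clique must share a bag in every tree decomposition; so some bag has ≥ 4 vertices and tw(G) ≥ 3. The upper and lower bounds meet at 3, so that is the treewidth.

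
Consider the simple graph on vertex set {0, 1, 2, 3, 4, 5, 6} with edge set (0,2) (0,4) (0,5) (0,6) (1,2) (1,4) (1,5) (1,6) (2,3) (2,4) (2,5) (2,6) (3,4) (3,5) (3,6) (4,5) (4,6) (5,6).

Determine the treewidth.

4

A width-4 tree decomposition is:
Bags: B1 = {1, 2, 4, 5, 6}  B2 = {2, 3, 4, 5, 6}  B3 = {0, 2, 4, 5, 6}
Tree: B1–B2, B1–B3
Every bag has size at most 5, so the width is 5 − 1 = 4 and tw(G) ≤ 4. For the lower bound, the 5 vertices {0, 2, 4, 5, 6} are pairwise adjacent, and any tree decomposition puts a clique entirely inside one bag — forcing width ≥ 4. Therefore the treewidth is 4.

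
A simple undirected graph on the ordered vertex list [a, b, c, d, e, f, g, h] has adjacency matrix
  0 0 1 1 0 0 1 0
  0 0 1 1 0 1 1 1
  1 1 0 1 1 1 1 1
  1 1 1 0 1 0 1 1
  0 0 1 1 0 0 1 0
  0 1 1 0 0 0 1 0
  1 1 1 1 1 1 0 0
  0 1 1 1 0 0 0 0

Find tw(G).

A width-3 tree decomposition is:
Bags: B1 = {b, c, d, g}  B2 = {b, c, f, g}  B3 = {c, d, e, g}  B4 = {a, c, d, g}  B5 = {b, c, d, h}
Tree: B1–B2, B1–B3, B1–B4, B1–B5
Every bag has size at most 4, so the width is 4 − 1 = 3 and tw(G) ≤ 3. Conversely, {c, d, e, g} is a clique of size 4, and the vertices of any clique must share a bag in every tree decomposition; so some bag has ≥ 4 vertices and tw(G) ≥ 3. Combining the bounds, tw(G) = 3.

3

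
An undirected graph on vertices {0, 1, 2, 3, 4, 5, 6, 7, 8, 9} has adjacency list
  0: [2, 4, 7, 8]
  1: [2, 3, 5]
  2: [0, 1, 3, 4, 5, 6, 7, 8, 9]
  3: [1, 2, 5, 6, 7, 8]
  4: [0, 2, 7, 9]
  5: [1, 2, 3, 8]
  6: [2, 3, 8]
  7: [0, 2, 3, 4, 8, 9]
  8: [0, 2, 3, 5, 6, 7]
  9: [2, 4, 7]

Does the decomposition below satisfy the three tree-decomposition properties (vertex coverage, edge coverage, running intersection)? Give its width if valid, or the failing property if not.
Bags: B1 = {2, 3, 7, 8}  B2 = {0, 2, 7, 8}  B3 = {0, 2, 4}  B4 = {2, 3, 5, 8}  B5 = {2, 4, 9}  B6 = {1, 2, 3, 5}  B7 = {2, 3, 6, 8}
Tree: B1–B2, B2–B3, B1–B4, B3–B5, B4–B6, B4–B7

No — edge (7,4) lies in no bag.

A tree decomposition must satisfy three properties: every vertex lies in some bag; for every edge, both endpoints lie together in some bag; and for every vertex, the bags containing it form a connected subtree. Here edge (7,4) lies in no bag, so the decomposition is invalid.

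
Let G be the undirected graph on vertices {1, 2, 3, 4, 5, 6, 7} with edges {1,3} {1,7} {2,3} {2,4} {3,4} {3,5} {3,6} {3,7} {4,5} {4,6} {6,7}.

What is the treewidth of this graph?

2

A width-2 tree decomposition is:
Bags: B1 = {3, 4, 5}  B2 = {3, 4, 6}  B3 = {2, 3, 4}  B4 = {3, 6, 7}  B5 = {1, 3, 7}
Tree: B1–B2, B1–B3, B2–B4, B4–B5
Each bag holds 3 vertices, so the decomposition has width 2, which upper-bounds the treewidth. On the other hand G contains the 3-clique {1, 3, 7}. A clique must lie in a single bag of any decomposition, so no decomposition can have width below 2. Therefore the treewidth is 2.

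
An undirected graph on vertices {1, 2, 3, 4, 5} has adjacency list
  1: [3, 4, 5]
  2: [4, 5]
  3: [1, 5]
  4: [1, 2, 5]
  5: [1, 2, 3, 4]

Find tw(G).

2

A width-2 tree decomposition is:
Bags: B1 = {1, 3, 5}  B2 = {1, 4, 5}  B3 = {2, 4, 5}
Tree: B1–B2, B2–B3
Each bag holds 3 vertices, so the decomposition has width 2, which upper-bounds the treewidth. For the lower bound, the 3 vertices {1, 3, 5} are pairwise adjacent, and any tree decomposition puts a clique entirely inside one bag — forcing width ≥ 2. Hence tw(G) = 2 exactly.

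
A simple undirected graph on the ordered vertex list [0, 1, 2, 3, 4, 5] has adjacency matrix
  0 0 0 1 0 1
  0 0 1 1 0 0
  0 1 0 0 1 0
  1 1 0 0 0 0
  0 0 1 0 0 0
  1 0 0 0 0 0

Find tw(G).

A width-1 tree decomposition is:
Bags: B1 = {0, 5}  B2 = {0, 3}  B3 = {1, 3}  B4 = {1, 2}  B5 = {2, 4}
Tree: B1–B2, B2–B3, B3–B4, B4–B5
The largest bag has 2 vertices, giving width 1; this decomposition certifies tw(G) ≤ 1. Since G has at least one edge (e.g. 5–0), it is not an edgeless graph, so tw(G) ≥ 1. The upper and lower bounds meet at 1, so that is the treewidth.

1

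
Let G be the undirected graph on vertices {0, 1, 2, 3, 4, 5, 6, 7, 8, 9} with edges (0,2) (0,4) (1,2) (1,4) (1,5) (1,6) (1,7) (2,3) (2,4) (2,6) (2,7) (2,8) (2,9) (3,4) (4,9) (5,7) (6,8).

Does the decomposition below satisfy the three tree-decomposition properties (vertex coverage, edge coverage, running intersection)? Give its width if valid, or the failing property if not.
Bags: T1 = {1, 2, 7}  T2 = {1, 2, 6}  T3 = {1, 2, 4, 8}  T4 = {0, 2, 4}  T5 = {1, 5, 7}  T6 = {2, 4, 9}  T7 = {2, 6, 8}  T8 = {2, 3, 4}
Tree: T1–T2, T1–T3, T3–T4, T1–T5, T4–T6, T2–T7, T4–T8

No — bags containing vertex 8 are not connected in the tree.

A tree decomposition must satisfy three properties: every vertex lies in some bag; for every edge, both endpoints lie together in some bag; and for every vertex, the bags containing it form a connected subtree. Here bags containing vertex 8 are not connected in the tree, so the decomposition is invalid.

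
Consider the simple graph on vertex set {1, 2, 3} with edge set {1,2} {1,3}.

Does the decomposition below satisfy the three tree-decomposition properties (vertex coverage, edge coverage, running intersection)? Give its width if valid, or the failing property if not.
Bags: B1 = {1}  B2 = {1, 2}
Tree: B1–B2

No — vertex 3 appears in no bag.

A tree decomposition must satisfy three properties: every vertex lies in some bag; for every edge, both endpoints lie together in some bag; and for every vertex, the bags containing it form a connected subtree. Here vertex 3 appears in no bag, so the decomposition is invalid.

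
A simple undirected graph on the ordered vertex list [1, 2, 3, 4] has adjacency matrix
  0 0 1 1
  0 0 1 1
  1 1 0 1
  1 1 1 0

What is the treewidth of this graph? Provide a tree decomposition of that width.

Every bag has size at most 3, so the width is 3 − 1 = 2 and tw(G) ≤ 2. Conversely, {1, 3, 4} is a clique of size 3, and the vertices of any clique must share a bag in every tree decomposition; so some bag has ≥ 3 vertices and tw(G) ≥ 2. Hence tw(G) = 2 exactly.

Treewidth 2.
Bags: B1 = {2, 3, 4}  B2 = {1, 3, 4}
Tree: B1–B2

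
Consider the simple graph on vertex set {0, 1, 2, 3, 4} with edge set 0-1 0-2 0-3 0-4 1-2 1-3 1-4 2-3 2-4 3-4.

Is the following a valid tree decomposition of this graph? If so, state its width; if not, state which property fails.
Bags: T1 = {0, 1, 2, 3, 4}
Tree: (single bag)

Every vertex of G appears in some bag (union = {0, 1, 2, 3, 4}); every edge is covered by a bag; and for each vertex v the set of bags containing v is connected in the bag tree. The decomposition is therefore valid. The largest bag has 5 vertices, so the width is 4.

Yes; width 4.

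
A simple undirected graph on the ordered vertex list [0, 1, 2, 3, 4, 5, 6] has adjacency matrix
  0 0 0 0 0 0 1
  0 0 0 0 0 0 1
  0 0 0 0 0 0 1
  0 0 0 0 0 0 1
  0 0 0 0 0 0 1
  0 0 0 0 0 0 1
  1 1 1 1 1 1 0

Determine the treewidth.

1

A width-1 tree decomposition is:
Bags: B1 = {1, 6}  B2 = {5, 6}  B3 = {0, 6}  B4 = {2, 6}  B5 = {4, 6}  B6 = {3, 6}
Tree: B1–B2, B2–B3, B2–B4, B4–B5, B3–B6
The largest bag has 2 vertices, giving width 1; this decomposition certifies tw(G) ≤ 1. Since G has at least one edge (e.g. 6–1), it is not an edgeless graph, so tw(G) ≥ 1. The upper and lower bounds meet at 1, so that is the treewidth.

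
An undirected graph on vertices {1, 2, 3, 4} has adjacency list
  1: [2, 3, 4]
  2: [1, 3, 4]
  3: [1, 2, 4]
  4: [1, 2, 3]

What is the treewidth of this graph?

A width-3 tree decomposition is:
Bags: B1 = {1, 2, 3, 4}
Tree: (single bag)
A single bag containing all 4 vertices is trivially a valid decomposition of width 3. For the lower bound, the 4 vertices {1, 2, 3, 4} are pairwise adjacent, and any tree decomposition puts a clique entirely inside one bag — forcing width ≥ 3. Hence tw(G) = 3 exactly.

3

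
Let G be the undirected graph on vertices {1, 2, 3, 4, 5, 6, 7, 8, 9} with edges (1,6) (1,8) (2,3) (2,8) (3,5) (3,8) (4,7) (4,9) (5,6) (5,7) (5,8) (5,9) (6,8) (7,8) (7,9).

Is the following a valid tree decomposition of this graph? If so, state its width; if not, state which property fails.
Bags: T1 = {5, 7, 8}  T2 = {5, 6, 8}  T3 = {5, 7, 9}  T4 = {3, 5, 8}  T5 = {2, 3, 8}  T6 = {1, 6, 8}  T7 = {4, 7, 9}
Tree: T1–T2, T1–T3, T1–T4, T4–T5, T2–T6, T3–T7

Checking the three conditions: (i) the bags cover all of {1, 2, 3, 4, 5, 6, 7, 8, 9}; (ii) for each edge, some bag contains both endpoints; (iii) the bags containing any fixed vertex form a subtree. All hold, so the decomposition is valid with width 3 − 1 = 2.

Yes; width 2.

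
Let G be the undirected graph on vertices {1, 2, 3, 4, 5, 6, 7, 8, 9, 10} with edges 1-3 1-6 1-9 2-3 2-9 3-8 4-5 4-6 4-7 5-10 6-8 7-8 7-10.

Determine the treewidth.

A width-2 tree decomposition is:
Bags: B1 = {5, 7, 10}  B2 = {4, 5, 7}  B3 = {4, 7, 8}  B4 = {4, 6, 8}  B5 = {3, 6, 8}  B6 = {1, 3, 6}  B7 = {1, 2, 3}  B8 = {1, 2, 9}
Tree: B1–B2, B2–B3, B3–B4, B4–B5, B5–B6, B6–B7, B7–B8
Each bag holds 3 vertices, so the decomposition has width 2, which upper-bounds the treewidth. Since 10–5–4–7–10 is a cycle in G, G is not acyclic. Forests are exactly the graphs of treewidth ≤ 1, so tw(G) ≥ 2. Hence tw(G) = 2 exactly.

2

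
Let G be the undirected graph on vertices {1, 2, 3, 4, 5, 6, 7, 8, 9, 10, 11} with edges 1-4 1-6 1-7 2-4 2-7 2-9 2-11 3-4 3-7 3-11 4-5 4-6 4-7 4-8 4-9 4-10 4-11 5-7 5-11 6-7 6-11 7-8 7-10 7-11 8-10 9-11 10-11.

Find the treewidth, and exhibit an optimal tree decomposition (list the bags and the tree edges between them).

Each bag holds 4 vertices, so the decomposition has width 3, which upper-bounds the treewidth. Conversely, {2, 4, 9, 11} is a clique of size 4, and the vertices of any clique must share a bag in every tree decomposition; so some bag has ≥ 4 vertices and tw(G) ≥ 3. Hence tw(G) = 3 exactly.

Treewidth 3.
One such decomposition:
Bags: B1 = {2, 4, 7, 11}  B2 = {4, 6, 7, 11}  B3 = {4, 5, 7, 11}  B4 = {4, 7, 10, 11}  B5 = {2, 4, 9, 11}  B6 = {4, 7, 8, 10}  B7 = {1, 4, 6, 7}  B8 = {3, 4, 7, 11}
Tree: B1–B2, B2–B3, B3–B4, B1–B5, B4–B6, B2–B7, B1–B8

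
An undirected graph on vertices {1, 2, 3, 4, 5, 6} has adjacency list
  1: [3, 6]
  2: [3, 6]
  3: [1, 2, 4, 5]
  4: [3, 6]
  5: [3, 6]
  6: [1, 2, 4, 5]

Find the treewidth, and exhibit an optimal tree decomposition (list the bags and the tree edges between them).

Every bag has size at most 3, so the width is 3 − 1 = 2 and tw(G) ≤ 2. For the lower bound, G contains the cycle 3–5–6–1–3, so G is not a forest; only forests have treewidth ≤ 1, hence tw(G) ≥ 2. Hence tw(G) = 2 exactly.

Treewidth 2.
One optimal decomposition is:
Bags: B1 = {3, 5, 6}  B2 = {1, 3, 6}  B3 = {2, 3, 6}  B4 = {3, 4, 6}
Tree: B1–B2, B2–B3, B3–B4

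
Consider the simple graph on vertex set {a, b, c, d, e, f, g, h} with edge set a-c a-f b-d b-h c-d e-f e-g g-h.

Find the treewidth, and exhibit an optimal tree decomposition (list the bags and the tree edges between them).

Treewidth 2.
One optimal decomposition is:
Bags: B1 = {b, d, h}  B2 = {c, d, h}  B3 = {a, c, h}  B4 = {a, f, h}  B5 = {e, f, h}  B6 = {e, g, h}
Tree: B1–B2, B2–B3, B3–B4, B4–B5, B5–B6

The largest bag has 3 vertices, giving width 2; this decomposition certifies tw(G) ≤ 2. The edges h–b–d–c–a–f–e–g–h form a cycle, so G is not a tree and its treewidth is at least 2. The upper and lower bounds meet at 2, so that is the treewidth.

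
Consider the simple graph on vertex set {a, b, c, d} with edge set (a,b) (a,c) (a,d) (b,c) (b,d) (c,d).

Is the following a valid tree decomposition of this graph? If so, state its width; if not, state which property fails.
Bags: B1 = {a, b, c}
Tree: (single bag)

No — vertex d appears in no bag.

A tree decomposition must satisfy three properties: every vertex lies in some bag; for every edge, both endpoints lie together in some bag; and for every vertex, the bags containing it form a connected subtree. Here vertex d appears in no bag, so the decomposition is invalid.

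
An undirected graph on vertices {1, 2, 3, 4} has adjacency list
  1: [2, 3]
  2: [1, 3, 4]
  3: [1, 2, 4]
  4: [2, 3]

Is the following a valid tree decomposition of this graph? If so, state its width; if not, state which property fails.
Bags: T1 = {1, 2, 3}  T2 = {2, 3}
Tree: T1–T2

No — vertex 4 appears in no bag.

A tree decomposition must satisfy three properties: every vertex lies in some bag; for every edge, both endpoints lie together in some bag; and for every vertex, the bags containing it form a connected subtree. Here vertex 4 appears in no bag, so the decomposition is invalid.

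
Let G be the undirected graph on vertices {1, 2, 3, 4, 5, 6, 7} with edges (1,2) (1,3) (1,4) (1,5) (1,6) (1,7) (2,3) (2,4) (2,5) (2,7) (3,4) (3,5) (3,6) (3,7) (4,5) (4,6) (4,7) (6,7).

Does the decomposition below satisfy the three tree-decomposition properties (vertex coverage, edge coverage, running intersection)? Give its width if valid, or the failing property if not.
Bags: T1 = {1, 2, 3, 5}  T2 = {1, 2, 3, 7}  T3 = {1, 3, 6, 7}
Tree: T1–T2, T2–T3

A tree decomposition must satisfy three properties: every vertex lies in some bag; for every edge, both endpoints lie together in some bag; and for every vertex, the bags containing it form a connected subtree. Here vertex 4 appears in no bag, so the decomposition is invalid.

No — vertex 4 appears in no bag.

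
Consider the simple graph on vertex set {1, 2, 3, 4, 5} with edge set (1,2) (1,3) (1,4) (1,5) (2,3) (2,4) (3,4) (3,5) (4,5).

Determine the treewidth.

A width-3 tree decomposition is:
Bags: B1 = {1, 3, 4, 5}  B2 = {1, 2, 3, 4}
Tree: B1–B2
The largest bag has 4 vertices, giving width 3; this decomposition certifies tw(G) ≤ 3. Conversely, {1, 2, 3, 4} is a clique of size 4, and the vertices of any clique must share a bag in every tree decomposition; so some bag has ≥ 4 vertices and tw(G) ≥ 3. Hence tw(G) = 3 exactly.

3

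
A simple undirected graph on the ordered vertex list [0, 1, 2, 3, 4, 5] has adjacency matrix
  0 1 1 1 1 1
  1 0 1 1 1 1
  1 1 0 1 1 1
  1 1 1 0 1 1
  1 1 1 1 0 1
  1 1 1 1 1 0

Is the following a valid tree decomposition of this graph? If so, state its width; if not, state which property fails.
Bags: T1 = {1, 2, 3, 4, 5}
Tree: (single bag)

A tree decomposition must satisfy three properties: every vertex lies in some bag; for every edge, both endpoints lie together in some bag; and for every vertex, the bags containing it form a connected subtree. Here vertex 0 appears in no bag, so the decomposition is invalid.

No — vertex 0 appears in no bag.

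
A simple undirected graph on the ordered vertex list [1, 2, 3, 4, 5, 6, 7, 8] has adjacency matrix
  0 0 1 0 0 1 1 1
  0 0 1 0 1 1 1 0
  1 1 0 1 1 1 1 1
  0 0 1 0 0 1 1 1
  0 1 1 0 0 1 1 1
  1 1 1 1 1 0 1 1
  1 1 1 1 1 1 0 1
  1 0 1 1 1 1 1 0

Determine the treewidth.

4

A width-4 tree decomposition is:
Bags: B1 = {1, 3, 6, 7, 8}  B2 = {3, 4, 6, 7, 8}  B3 = {3, 5, 6, 7, 8}  B4 = {2, 3, 5, 6, 7}
Tree: B1–B2, B2–B3, B3–B4
Each bag holds 5 vertices, so the decomposition has width 4, which upper-bounds the treewidth. Conversely, {1, 3, 6, 7, 8} is a clique of size 5, and the vertices of any clique must share a bag in every tree decomposition; so some bag has ≥ 5 vertices and tw(G) ≥ 4. Combining the bounds, tw(G) = 4.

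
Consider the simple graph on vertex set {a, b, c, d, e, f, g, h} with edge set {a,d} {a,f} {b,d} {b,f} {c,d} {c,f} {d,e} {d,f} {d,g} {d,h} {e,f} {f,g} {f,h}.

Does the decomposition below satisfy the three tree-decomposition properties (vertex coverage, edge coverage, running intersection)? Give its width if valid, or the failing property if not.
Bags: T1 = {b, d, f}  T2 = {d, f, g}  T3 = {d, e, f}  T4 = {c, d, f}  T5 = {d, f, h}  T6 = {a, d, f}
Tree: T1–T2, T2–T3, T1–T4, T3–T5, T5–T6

Yes; width 2.

Vertex coverage: the bags together contain {a, b, c, d, e, f, g, h}, the full vertex set. Edge coverage: each edge of G has both endpoints in at least one bag. Running intersection: for every vertex, the bags containing it form a connected subtree. All three properties hold, so this is a valid tree decomposition of width max|bag| − 1 = 2, and hence tw(G) ≤ 2.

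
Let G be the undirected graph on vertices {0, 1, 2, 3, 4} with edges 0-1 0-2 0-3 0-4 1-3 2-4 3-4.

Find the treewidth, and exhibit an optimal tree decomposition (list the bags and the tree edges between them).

Every bag has size at most 3, so the width is 3 − 1 = 2 and tw(G) ≤ 2. On the other hand G contains the 3-clique {0, 2, 4}. A clique must lie in a single bag of any decomposition, so no decomposition can have width below 2. Hence tw(G) = 2 exactly.

Treewidth 2.
Bags: B1 = {0, 1, 3}  B2 = {0, 3, 4}  B3 = {0, 2, 4}
Tree: B1–B2, B2–B3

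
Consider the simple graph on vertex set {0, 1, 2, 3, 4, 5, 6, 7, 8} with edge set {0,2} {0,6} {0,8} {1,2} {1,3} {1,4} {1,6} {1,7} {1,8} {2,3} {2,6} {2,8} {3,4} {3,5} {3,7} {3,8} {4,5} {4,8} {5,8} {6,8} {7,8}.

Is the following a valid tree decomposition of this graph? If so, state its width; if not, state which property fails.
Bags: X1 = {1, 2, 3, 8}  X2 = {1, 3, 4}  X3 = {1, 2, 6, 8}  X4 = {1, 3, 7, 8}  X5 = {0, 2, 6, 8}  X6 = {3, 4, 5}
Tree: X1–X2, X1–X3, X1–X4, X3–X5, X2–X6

No — edge (8,4) lies in no bag.

A tree decomposition must satisfy three properties: every vertex lies in some bag; for every edge, both endpoints lie together in some bag; and for every vertex, the bags containing it form a connected subtree. Here edge (8,4) lies in no bag, so the decomposition is invalid.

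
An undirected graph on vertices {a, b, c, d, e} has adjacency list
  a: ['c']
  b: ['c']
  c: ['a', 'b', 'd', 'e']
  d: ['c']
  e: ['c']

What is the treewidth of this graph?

1

A width-1 tree decomposition is:
Bags: B1 = {a, c}  B2 = {b, c}  B3 = {c, d}  B4 = {c, e}
Tree: B1–B2, B1–B3, B2–B4
The largest bag has 2 vertices, giving width 1; this decomposition certifies tw(G) ≤ 1. Since G has at least one edge (e.g. c–a), it is not an edgeless graph, so tw(G) ≥ 1. The upper and lower bounds meet at 1, so that is the treewidth.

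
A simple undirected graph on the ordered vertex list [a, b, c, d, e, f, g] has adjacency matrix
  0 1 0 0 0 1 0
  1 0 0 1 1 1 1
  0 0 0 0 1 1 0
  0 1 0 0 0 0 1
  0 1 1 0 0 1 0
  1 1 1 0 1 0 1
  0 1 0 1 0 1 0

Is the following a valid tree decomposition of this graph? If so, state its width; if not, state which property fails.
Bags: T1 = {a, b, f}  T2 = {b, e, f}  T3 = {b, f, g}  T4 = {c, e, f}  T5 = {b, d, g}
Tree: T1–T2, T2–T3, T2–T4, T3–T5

Checking the three conditions: (i) the bags cover all of {a, b, c, d, e, f, g}; (ii) for each edge, some bag contains both endpoints; (iii) the bags containing any fixed vertex form a subtree. All hold, so the decomposition is valid with width 3 − 1 = 2.

Yes; width 2.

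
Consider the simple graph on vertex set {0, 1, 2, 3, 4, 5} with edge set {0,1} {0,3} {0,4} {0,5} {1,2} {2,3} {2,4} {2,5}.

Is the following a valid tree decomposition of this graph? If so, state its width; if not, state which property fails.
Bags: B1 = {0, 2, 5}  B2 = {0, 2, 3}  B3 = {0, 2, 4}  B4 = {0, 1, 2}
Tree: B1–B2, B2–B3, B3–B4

Every vertex of G appears in some bag (union = {0, 1, 2, 3, 4, 5}); every edge is covered by a bag; and for each vertex v the set of bags containing v is connected in the bag tree. The decomposition is therefore valid. The largest bag has 3 vertices, so the width is 2.

Yes; width 2.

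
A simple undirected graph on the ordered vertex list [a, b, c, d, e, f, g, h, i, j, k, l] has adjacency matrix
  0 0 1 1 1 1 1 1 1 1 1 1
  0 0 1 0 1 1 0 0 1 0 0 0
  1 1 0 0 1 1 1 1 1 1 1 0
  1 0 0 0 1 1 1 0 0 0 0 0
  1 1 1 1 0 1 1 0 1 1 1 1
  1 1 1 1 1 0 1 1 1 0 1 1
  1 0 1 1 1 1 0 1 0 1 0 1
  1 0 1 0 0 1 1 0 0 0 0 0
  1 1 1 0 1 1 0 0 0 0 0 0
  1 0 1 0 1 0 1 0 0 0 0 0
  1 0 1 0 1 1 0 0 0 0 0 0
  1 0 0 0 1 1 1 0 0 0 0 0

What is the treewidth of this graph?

A width-4 tree decomposition is:
Bags: B1 = {a, e, f, g, l}  B2 = {a, c, e, f, g}  B3 = {a, c, e, g, j}  B4 = {a, c, e, f, k}  B5 = {a, c, e, f, i}  B6 = {a, c, f, g, h}  B7 = {b, c, e, f, i}  B8 = {a, d, e, f, g}
Tree: B1–B2, B2–B3, B2–B4, B4–B5, B2–B6, B5–B7, B1–B8
Every bag has size at most 5, so the width is 5 − 1 = 4 and tw(G) ≤ 4. Conversely, {a, c, e, g, j} is a clique of size 5, and the vertices of any clique must share a bag in every tree decomposition; so some bag has ≥ 5 vertices and tw(G) ≥ 4. Combining the bounds, tw(G) = 4.

4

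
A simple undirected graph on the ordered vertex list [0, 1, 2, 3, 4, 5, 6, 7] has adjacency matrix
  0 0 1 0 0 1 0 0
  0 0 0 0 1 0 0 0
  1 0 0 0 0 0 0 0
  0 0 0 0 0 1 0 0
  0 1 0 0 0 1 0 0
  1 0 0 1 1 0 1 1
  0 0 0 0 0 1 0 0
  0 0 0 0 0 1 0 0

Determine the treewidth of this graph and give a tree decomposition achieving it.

Treewidth 1.
Bags: B1 = {4, 5}  B2 = {5, 7}  B3 = {3, 5}  B4 = {5, 6}  B5 = {1, 4}  B6 = {0, 5}  B7 = {0, 2}
Tree: B1–B2, B2–B3, B2–B4, B1–B5, B3–B6, B6–B7

Each bag holds 2 vertices, so the decomposition has width 1, which upper-bounds the treewidth. Since G has at least one edge (e.g. 5–4), it is not an edgeless graph, so tw(G) ≥ 1. Combining the bounds, tw(G) = 1.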